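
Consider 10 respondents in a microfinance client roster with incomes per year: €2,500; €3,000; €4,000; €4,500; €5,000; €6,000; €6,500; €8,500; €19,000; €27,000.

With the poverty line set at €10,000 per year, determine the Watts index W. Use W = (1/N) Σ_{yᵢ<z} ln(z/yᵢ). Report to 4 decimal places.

Below z: €2,500, €3,000, €4,000, €4,500, €5,000, €6,000, €6,500, €8,500 (q = 8 of N = 10).
Log shortfalls: ln(10000/2500) = 1.3863; ln(10000/3000) = 1.2040; ln(10000/4000) = 0.9163; ln(10000/4500) = 0.7985; ln(10000/5000) = 0.6931; ln(10000/6000) = 0.5108; ln(10000/6500) = 0.4308; ln(10000/8500) = 0.1625.
W = 6.102340 / 10 = 0.6102.

0.6102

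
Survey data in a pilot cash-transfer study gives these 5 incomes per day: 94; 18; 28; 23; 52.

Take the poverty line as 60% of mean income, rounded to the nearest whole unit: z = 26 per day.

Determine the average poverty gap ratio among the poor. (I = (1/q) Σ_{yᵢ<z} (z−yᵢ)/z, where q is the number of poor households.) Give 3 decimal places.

Poor units: 18, 23 (q = 2 of N = 5).
Relative gaps: 0.3077, 0.1154; sum = 0.423077.
I averages over the q = 2 poor units only: 0.423077 / 2 = 0.212.

0.212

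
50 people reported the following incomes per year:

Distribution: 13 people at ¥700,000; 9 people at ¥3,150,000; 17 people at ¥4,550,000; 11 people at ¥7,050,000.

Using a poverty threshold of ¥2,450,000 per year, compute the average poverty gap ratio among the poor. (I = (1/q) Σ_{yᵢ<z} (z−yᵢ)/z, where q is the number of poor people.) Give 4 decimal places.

0.7143

Incomes under z: 13×¥700,000 (q = 13 of N = 50).
Shortfall ratios (z−y)/z: 0.7143 (×13); sum = 9.285714.
I averages over the q = 13 poor units only: 9.285714 / 13 = 0.7143.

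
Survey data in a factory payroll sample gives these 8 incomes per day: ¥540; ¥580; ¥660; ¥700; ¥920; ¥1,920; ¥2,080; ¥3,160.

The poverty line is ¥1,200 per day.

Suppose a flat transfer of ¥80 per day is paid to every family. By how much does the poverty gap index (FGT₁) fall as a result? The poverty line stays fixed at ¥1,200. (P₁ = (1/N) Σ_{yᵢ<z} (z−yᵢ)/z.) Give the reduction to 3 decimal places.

Before: below the line — ¥540, ¥580, ¥660, ¥700, ¥920; poverty gap index (FGT₁) = 0.27083.
After the ¥80 transfer: below the line — ¥620, ¥660, ¥740, ¥780, ¥1,000; poverty gap index (FGT₁) = 0.22917.
Reduction = 0.27083 − 0.22917 = 0.042.

0.042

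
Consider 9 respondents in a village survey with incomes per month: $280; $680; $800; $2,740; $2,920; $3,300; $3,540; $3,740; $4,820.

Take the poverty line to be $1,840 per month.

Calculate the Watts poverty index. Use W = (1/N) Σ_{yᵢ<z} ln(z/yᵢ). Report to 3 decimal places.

Incomes under z: $280, $680, $800 (q = 3 of N = 9).
Log gaps: ln(1840/280) = 1.8827; ln(1840/680) = 0.9954; ln(1840/800) = 0.8329.
W = 3.711068 / 9 = 0.412.

0.412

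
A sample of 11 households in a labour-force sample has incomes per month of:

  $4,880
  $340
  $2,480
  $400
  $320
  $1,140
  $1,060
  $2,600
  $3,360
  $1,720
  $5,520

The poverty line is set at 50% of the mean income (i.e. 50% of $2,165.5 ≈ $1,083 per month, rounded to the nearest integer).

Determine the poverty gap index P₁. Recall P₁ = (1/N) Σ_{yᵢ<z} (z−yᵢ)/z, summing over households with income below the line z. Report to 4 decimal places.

Below the line: $320, $340, $400, $1,060 (q = 4 of N = 11).
Gap ratios (z−y)/z: (1083−320)/1083 = 0.7045; (1083−340)/1083 = 0.6861; (1083−400)/1083 = 0.6307; (1083−1060)/1083 = 0.0212.
Sum of shortfalls = 2.042475; P₁ averages over all N: 2.042475 / 11 = 0.1857.

0.1857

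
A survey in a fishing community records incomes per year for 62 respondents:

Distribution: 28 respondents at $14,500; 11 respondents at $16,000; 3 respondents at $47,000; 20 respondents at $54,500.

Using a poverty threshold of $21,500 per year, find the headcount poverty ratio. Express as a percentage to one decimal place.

39 of the 62 respondents have income below $21,500.
H = 39/62 = 62.9%.

62.9%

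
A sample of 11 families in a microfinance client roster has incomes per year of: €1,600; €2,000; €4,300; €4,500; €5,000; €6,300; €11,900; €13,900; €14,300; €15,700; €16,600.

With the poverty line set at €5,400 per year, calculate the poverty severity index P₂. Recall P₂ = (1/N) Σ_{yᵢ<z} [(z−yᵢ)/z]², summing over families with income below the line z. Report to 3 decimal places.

0.088

Incomes under z: €1,600, €2,000, €4,300, €4,500, €5,000 (q = 5 of N = 11).
Shortfall ratios: (5400−1600)/5400 = 0.7037; (5400−2000)/5400 = 0.6296; (5400−4300)/5400 = 0.2037; (5400−4500)/5400 = 0.1667; (5400−5000)/5400 = 0.0741.
Squared: 0.4952; 0.3964; 0.0415; 0.0278; 0.0055.
Sum = 0.966392; P₂ = 0.966392 / 11 = 0.088.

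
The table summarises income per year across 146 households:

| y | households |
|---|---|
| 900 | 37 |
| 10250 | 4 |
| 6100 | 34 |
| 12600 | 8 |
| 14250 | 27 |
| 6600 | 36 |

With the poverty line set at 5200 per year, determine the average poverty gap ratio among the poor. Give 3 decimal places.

0.827

Incomes under z: 37×900 (q = 37 of N = 146).
Relative gaps: 0.8269 (×37); sum = 30.596154.
The income-gap ratio divides by q (the poor only): 30.596154 / 37 = 0.827.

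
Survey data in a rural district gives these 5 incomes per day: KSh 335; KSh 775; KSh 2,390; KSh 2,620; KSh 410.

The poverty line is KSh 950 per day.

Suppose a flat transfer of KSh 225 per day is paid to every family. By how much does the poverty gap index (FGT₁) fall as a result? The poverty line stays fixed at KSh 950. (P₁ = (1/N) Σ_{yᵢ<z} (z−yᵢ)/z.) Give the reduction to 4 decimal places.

0.1316

Before: below the line — KSh 335, KSh 410, KSh 775; poverty gap index (FGT₁) = 0.280000.
After the KSh 225 transfer: below the line — KSh 560, KSh 635; poverty gap index (FGT₁) = 0.148421.
Reduction = 0.280000 − 0.148421 = 0.1316.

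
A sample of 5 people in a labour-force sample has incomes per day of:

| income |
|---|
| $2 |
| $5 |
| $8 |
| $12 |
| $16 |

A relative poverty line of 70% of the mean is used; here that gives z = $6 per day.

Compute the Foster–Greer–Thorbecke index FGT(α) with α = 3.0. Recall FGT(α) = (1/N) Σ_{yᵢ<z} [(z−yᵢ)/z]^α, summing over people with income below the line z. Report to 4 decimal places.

0.0602

Incomes under z: $2, $5 (q = 2 of N = 5).
Gap ratios (z−y)/z: (6−2)/6 = 0.6667; (6−5)/6 = 0.1667.
Raised to α = 3.0: 0.29630; 0.00463.
Sum = 0.300926; FGT(3.0) = 0.300926 / 5 = 0.0602.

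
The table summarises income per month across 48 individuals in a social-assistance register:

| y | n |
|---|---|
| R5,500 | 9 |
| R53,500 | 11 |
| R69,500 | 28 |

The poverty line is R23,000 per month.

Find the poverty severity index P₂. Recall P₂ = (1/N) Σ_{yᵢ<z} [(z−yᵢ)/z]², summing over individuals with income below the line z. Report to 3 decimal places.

0.109

Poor units: 9×R5,500 (q = 9 of N = 48).
Relative gaps: (23000−5500)/23000 = 0.7609 (×9).
Squared: 0.5789 (×9).
Sum = 5.210302; P₂ = 5.210302 / 48 = 0.109.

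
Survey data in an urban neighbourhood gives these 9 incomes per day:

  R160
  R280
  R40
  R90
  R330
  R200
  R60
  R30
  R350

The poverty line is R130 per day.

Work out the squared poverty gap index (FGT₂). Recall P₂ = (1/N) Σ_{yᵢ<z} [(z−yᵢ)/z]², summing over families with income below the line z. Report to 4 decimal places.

Below the line: R30, R40, R60, R90 (q = 4 of N = 9).
Normalized shortfalls: (130−30)/130 = 0.7692; (130−40)/130 = 0.6923; (130−60)/130 = 0.5385; (130−90)/130 = 0.3077.
Squared: 0.5917; 0.4793; 0.2899; 0.0947.
Sum = 1.455621; P₂ = 1.455621 / 9 = 0.1617.

0.1617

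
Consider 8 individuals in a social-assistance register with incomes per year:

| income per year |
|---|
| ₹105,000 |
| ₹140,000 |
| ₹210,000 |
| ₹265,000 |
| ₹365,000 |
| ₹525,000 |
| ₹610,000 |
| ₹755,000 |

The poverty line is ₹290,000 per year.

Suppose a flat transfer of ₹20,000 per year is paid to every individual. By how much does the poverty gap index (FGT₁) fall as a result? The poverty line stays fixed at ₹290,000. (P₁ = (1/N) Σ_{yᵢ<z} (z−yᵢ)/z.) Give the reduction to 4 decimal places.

Before: below the line — ₹105,000, ₹140,000, ₹210,000, ₹265,000; poverty gap index (FGT₁) = 0.189655.
After the ₹20,000 transfer: below the line — ₹125,000, ₹160,000, ₹230,000, ₹285,000; poverty gap index (FGT₁) = 0.155172.
Reduction = 0.189655 − 0.155172 = 0.0345.

0.0345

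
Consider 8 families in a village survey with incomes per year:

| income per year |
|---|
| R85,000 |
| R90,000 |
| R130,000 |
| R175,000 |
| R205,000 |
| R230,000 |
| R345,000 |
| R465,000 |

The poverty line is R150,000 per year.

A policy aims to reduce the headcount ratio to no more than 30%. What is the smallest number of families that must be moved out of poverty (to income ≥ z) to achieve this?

1

Currently q = 3 of N = 8 are below the line (H = 0.375).
A headcount ratio of at most 30% allows at most ⌊0.30 × 8⌋ = 2 poor families.
So at least 3 − 2 = 1 must be lifted.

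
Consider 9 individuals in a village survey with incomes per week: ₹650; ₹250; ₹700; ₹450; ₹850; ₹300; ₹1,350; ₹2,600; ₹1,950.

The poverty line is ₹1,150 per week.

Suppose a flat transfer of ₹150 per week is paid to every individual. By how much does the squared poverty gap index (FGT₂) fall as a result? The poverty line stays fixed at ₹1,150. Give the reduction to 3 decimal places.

Before: below the line — ₹250, ₹300, ₹450, ₹650, ₹700, ₹850; squared poverty gap index (FGT₂) = 0.21550.
After the ₹150 transfer: below the line — ₹400, ₹450, ₹600, ₹800, ₹850, ₹1,000; squared poverty gap index (FGT₂) = 0.13359.
Reduction = 0.21550 − 0.13359 = 0.082.

0.082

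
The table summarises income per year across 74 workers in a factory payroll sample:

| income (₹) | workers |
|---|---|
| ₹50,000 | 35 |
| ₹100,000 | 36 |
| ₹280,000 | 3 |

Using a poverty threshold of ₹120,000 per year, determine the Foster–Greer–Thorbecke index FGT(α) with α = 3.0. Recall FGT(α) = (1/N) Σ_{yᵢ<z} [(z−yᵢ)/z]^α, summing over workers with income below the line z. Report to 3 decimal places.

0.096

Below z: 35×₹50,000, 36×₹100,000 (q = 71 of N = 74).
Shortfall ratios: (120000−50000)/120000 = 0.5833 (×35); (120000−100000)/120000 = 0.1667 (×36).
Raised to α = 3.0: 0.19850 (×35); 0.00463 (×36).
Sum = 7.114005; FGT(3.0) = 7.114005 / 74 = 0.096.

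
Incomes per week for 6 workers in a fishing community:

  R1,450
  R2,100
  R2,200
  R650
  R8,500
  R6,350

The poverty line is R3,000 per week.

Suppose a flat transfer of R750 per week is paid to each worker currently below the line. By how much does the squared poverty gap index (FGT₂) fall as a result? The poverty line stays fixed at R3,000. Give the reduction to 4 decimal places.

0.1139

Before: below the line — R650, R1,450, R2,100, R2,200; squared poverty gap index (FGT₂) = 0.173611.
After the R750 transfer: below the line — R1,400, R2,200, R2,850, R2,950; squared poverty gap index (FGT₂) = 0.059722.
Reduction = 0.173611 − 0.059722 = 0.1139.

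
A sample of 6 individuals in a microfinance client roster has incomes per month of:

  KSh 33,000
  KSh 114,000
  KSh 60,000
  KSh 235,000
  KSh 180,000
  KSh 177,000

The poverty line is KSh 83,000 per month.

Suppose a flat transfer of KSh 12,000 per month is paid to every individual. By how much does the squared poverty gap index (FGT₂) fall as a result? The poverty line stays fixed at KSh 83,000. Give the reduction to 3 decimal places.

0.035

Before: below the line — KSh 33,000, KSh 60,000; squared poverty gap index (FGT₂) = 0.07328.
After the KSh 12,000 transfer: below the line — KSh 45,000, KSh 72,000; squared poverty gap index (FGT₂) = 0.03786.
Reduction = 0.07328 − 0.03786 = 0.035.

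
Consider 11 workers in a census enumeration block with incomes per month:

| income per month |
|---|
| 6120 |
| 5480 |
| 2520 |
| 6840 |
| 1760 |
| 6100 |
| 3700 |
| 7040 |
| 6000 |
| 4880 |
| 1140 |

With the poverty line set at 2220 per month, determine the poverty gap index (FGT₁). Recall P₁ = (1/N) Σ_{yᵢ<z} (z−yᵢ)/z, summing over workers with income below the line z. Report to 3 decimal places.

Incomes under z: 1140, 1760 (q = 2 of N = 11).
Gap ratios (z−y)/z: (2220−1140)/2220 = 0.4865; (2220−1760)/2220 = 0.2072.
Sum of shortfalls = 0.693694; P₁ averages over all N: 0.693694 / 11 = 0.063.

0.063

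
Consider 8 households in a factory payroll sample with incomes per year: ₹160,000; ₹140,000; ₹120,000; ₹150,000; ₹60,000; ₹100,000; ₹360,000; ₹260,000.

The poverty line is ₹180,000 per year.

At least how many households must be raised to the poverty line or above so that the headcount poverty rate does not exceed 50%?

2

Currently q = 6 of N = 8 are below the line (H = 0.750).
A headcount ratio of at most 50% allows at most ⌊0.50 × 8⌋ = 4 poor households.
So at least 6 − 4 = 2 must be lifted.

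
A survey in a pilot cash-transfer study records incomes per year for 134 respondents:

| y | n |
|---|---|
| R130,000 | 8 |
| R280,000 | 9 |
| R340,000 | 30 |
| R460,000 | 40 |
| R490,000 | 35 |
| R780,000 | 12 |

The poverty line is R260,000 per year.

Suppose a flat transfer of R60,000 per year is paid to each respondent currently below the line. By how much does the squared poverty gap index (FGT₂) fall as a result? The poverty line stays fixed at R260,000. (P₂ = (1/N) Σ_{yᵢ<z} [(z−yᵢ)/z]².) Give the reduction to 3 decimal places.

Before: below the line — 8×R130,000; squared poverty gap index (FGT₂) = 0.01493.
After the R60,000 transfer: below the line — 8×R190,000; squared poverty gap index (FGT₂) = 0.00433.
Reduction = 0.01493 − 0.00433 = 0.011.

0.011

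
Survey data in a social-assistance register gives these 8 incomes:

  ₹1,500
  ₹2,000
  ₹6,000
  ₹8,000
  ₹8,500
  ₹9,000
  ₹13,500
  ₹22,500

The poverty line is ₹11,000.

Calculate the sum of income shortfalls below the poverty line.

Incomes under z: ₹1,500, ₹2,000, ₹6,000, ₹8,000, ₹8,500, ₹9,000 (q = 6 of N = 8).
Individual gaps: 11000−1500 = 9500; 11000−2000 = 9000; 11000−6000 = 5000; 11000−8000 = 3000; 11000−8500 = 2500; 11000−9000 = 2000.
Aggregate gap = ₹31,000.

₹31,000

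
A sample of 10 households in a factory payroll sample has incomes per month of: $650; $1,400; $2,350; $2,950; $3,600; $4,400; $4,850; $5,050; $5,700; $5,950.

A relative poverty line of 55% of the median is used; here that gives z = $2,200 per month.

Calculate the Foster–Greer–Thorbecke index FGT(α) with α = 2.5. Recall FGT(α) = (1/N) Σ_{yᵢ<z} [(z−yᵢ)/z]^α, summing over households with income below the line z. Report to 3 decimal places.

0.050

Below the line: $650, $1,400 (q = 2 of N = 10).
Relative gaps: (2200−650)/2200 = 0.7045; (2200−1400)/2200 = 0.3636.
Raised to α = 2.5: 0.41665; 0.07974.
Sum = 0.496390; FGT(2.5) = 0.496390 / 10 = 0.050.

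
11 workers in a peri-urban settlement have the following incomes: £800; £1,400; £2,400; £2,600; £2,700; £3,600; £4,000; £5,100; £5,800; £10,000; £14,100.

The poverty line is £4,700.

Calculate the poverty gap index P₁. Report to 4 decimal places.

0.2979

Poor units: £800, £1,400, £2,400, £2,600, £2,700, £3,600, £4,000 (q = 7 of N = 11).
Normalized shortfalls: (4700−800)/4700 = 0.8298; (4700−1400)/4700 = 0.7021; (4700−2400)/4700 = 0.4894; (4700−2600)/4700 = 0.4468; (4700−2700)/4700 = 0.4255; (4700−3600)/4700 = 0.2340; (4700−4000)/4700 = 0.1489.
Σ = 3.276596. Dividing by the full population N = 11 gives P₁ = 0.2979.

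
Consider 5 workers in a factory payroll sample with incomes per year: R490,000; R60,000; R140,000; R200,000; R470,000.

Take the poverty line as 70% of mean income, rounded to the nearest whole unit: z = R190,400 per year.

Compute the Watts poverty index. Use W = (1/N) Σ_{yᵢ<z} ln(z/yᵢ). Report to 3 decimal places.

0.292

Below the line: R60,000, R140,000 (q = 2 of N = 5).
Log shortfalls: ln(190400/60000) = 1.1548; ln(190400/140000) = 0.3075.
W = 1.462267 / 5 = 0.292.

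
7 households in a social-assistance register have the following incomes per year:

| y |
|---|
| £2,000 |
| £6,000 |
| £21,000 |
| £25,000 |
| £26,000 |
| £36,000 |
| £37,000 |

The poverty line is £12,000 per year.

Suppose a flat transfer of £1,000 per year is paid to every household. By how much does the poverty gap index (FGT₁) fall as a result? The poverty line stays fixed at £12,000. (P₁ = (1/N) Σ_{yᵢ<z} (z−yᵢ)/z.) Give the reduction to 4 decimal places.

Before: below the line — £2,000, £6,000; poverty gap index (FGT₁) = 0.190476.
After the £1,000 transfer: below the line — £3,000, £7,000; poverty gap index (FGT₁) = 0.166667.
Reduction = 0.190476 − 0.166667 = 0.0238.

0.0238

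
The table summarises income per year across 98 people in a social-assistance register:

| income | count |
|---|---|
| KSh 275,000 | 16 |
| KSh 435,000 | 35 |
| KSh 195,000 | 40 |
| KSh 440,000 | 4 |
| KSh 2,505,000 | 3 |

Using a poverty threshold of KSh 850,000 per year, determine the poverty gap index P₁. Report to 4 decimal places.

0.6190

Below z: 40×KSh 195,000, 16×KSh 275,000, 35×KSh 435,000, 4×KSh 440,000 (q = 95 of N = 98).
Shortfall ratios: (850000−195000)/850000 = 0.7706 (×40); (850000−275000)/850000 = 0.6765 (×16); (850000−435000)/850000 = 0.4882 (×35); (850000−440000)/850000 = 0.4824 (×4).
Σ = 60.664706. Dividing by the full population N = 98 gives P₁ = 0.6190.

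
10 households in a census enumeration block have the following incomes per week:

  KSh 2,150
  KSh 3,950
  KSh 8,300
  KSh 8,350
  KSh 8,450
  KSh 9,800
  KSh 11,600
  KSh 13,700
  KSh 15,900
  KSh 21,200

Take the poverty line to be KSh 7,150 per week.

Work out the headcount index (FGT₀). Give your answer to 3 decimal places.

2 of the 10 households have income below KSh 7,150.
H = 2/10 = 0.200.

0.200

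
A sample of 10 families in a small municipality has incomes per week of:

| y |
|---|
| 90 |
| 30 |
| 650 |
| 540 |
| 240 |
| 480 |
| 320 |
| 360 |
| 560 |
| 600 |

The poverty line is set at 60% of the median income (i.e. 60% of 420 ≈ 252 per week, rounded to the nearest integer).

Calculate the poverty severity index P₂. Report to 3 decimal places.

0.119

Below z: 30, 90, 240 (q = 3 of N = 10).
Shortfall ratios: (252−30)/252 = 0.8810; (252−90)/252 = 0.6429; (252−240)/252 = 0.0476.
Squared: 0.7761; 0.4133; 0.0023.
Sum = 1.191610; P₂ = 1.191610 / 10 = 0.119.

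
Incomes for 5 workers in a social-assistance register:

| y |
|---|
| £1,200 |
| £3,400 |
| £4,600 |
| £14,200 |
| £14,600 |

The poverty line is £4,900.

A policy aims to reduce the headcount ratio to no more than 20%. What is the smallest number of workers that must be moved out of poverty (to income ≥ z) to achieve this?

3 of the 5 workers are poor, so H = 3/5 = 0.600.
A headcount ratio of at most 20% allows at most ⌊0.20 × 5⌋ = 1 poor workers.
So at least 3 − 1 = 2 must be lifted.

2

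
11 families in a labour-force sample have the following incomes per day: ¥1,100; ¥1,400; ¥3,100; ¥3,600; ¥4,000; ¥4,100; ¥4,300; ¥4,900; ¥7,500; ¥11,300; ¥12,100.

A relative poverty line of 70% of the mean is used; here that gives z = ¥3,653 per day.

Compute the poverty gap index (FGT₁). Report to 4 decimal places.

0.1347

Incomes under z: ¥1,100, ¥1,400, ¥3,100, ¥3,600 (q = 4 of N = 11).
Gap ratios (z−y)/z: (3653−1100)/3653 = 0.6989; (3653−1400)/3653 = 0.6168; (3653−3100)/3653 = 0.1514; (3653−3600)/3653 = 0.0145.
Σ = 1.481522. Dividing by the full population N = 11 gives P₁ = 0.1347.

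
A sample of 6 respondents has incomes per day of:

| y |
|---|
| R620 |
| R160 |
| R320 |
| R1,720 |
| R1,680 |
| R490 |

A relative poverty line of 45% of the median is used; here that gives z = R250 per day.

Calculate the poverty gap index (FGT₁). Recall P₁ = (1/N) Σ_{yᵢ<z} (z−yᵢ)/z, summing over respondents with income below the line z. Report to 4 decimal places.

0.0600

Poor units: R160 (q = 1 of N = 6).
Relative gaps: (250−160)/250 = 0.3600.
Σ = 0.360000. Dividing by the full population N = 6 gives P₁ = 0.0600.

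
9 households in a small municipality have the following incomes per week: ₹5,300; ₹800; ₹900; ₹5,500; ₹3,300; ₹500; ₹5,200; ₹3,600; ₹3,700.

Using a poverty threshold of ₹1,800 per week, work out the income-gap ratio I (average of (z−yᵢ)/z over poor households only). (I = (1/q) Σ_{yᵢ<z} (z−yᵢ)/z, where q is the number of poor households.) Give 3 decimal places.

0.593

Below z: ₹500, ₹800, ₹900 (q = 3 of N = 9).
Relative gaps: 0.7222, 0.5556, 0.5000; sum = 1.777778.
I averages over the q = 3 poor units only: 1.777778 / 3 = 0.593.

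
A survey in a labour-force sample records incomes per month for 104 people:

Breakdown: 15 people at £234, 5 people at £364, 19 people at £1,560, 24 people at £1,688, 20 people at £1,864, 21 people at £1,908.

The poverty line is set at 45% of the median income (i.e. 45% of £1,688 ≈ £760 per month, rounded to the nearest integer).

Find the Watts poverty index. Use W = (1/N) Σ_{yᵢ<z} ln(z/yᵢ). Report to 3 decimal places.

0.205

Poor units: 15×£234, 5×£364 (q = 20 of N = 104).
Log gaps: ln(760/234) = 1.1780 (×15); ln(760/364) = 0.7362 (×5).
W = 21.350783 / 104 = 0.205.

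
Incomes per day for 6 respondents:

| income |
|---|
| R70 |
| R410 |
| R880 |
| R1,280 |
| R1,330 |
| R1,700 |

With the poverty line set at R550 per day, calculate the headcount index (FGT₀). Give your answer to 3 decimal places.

0.333

2 of the 6 respondents have income below R550.
H = 2/6 = 0.333.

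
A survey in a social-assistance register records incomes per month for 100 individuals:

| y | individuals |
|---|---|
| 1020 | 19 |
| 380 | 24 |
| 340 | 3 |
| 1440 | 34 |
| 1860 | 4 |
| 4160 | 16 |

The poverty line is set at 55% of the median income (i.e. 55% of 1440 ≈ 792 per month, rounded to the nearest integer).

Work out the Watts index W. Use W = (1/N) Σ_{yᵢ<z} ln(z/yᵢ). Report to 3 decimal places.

0.202

Below z: 3×340, 24×380 (q = 27 of N = 100).
Log shortfalls: ln(792/340) = 0.8456 (×3); ln(792/380) = 0.7344 (×24).
W = 20.162211 / 100 = 0.202.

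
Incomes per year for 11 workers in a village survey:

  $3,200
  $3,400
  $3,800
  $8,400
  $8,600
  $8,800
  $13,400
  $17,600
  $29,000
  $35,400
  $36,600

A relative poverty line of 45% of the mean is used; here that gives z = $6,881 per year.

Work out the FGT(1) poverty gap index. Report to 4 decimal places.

Poor units: $3,200, $3,400, $3,800 (q = 3 of N = 11).
Normalized shortfalls: (6881−3200)/6881 = 0.5350; (6881−3400)/6881 = 0.5059; (6881−3800)/6881 = 0.4478.
Σ = 1.488592. Dividing by the full population N = 11 gives P₁ = 0.1353.

0.1353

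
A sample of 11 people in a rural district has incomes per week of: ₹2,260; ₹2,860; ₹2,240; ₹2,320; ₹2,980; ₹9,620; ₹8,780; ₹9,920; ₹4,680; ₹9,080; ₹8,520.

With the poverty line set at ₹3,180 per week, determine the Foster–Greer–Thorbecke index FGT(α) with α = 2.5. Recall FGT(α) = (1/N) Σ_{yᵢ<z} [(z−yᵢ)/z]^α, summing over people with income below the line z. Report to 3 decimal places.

Poor units: ₹2,240, ₹2,260, ₹2,320, ₹2,860, ₹2,980 (q = 5 of N = 11).
Relative gaps: (3180−2240)/3180 = 0.2956; (3180−2260)/3180 = 0.2893; (3180−2320)/3180 = 0.2704; (3180−2860)/3180 = 0.1006; (3180−2980)/3180 = 0.0629.
Raised to α = 2.5: 0.04751; 0.04502; 0.03803; 0.00321; 0.00099.
Sum = 0.134765; FGT(2.5) = 0.134765 / 11 = 0.012.

0.012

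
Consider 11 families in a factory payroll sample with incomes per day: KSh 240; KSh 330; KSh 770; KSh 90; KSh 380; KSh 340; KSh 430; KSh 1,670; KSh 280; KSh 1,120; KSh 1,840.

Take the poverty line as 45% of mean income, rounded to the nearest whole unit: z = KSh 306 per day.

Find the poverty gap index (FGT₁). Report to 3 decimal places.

Below z: KSh 90, KSh 240, KSh 280 (q = 3 of N = 11).
Normalized shortfalls: (306−90)/306 = 0.7059; (306−240)/306 = 0.2157; (306−280)/306 = 0.0850.
Σ = 1.006536. Dividing by the full population N = 11 gives P₁ = 0.092.

0.092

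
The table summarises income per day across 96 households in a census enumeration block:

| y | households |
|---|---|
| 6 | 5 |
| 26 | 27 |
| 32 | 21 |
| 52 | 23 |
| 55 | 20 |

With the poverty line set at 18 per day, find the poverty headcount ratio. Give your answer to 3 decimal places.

0.052

5 of the 96 households have income below 18.
H = 5/96 = 0.052.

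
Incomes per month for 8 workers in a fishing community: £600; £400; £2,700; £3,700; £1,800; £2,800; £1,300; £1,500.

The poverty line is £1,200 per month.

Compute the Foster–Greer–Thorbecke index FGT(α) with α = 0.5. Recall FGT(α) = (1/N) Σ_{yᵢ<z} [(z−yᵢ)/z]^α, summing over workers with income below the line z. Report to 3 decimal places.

Incomes under z: £400, £600 (q = 2 of N = 8).
Shortfall ratios: (1200−400)/1200 = 0.6667; (1200−600)/1200 = 0.5000.
Raised to α = 0.5: 0.81650; 0.70711.
Sum = 1.523603; FGT(0.5) = 1.523603 / 8 = 0.190.

0.190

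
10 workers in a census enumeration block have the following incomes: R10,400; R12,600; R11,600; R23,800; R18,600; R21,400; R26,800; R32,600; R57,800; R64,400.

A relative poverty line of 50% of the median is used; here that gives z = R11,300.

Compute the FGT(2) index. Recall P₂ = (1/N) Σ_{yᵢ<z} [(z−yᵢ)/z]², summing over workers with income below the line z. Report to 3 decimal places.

0.001

Poor units: R10,400 (q = 1 of N = 10).
Gap ratios (z−y)/z: (11300−10400)/11300 = 0.0796.
Squared: 0.0063.
Sum = 0.006343; P₂ = 0.006343 / 10 = 0.001.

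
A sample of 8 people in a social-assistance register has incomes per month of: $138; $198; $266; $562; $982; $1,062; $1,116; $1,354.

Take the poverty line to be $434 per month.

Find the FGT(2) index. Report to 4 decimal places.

0.1138

Poor units: $138, $198, $266 (q = 3 of N = 8).
Shortfall ratios: (434−138)/434 = 0.6820; (434−198)/434 = 0.5438; (434−266)/434 = 0.3871.
Squared: 0.4652; 0.2957; 0.1498.
Sum = 0.910701; P₂ = 0.910701 / 8 = 0.1138.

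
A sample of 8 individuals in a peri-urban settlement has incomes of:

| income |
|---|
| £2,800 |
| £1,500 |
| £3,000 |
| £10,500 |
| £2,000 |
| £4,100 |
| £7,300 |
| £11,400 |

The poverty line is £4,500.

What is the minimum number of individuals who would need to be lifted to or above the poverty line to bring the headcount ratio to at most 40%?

Currently q = 5 of N = 8 are below the line (H = 0.625).
A headcount ratio of at most 40% allows at most ⌊0.40 × 8⌋ = 3 poor individuals.
So at least 5 − 3 = 2 must be lifted.

2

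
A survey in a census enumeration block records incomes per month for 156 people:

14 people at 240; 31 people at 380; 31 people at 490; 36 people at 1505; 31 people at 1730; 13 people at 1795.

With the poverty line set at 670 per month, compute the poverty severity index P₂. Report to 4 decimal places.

Below the line: 14×240, 31×380, 31×490 (q = 76 of N = 156).
Relative gaps: (670−240)/670 = 0.6418 (×14); (670−380)/670 = 0.4328 (×31); (670−490)/670 = 0.2687 (×31).
Squared: 0.4119 (×14); 0.1873 (×31); 0.0722 (×31).
Sum = 13.811762; P₂ = 13.811762 / 156 = 0.0885.

0.0885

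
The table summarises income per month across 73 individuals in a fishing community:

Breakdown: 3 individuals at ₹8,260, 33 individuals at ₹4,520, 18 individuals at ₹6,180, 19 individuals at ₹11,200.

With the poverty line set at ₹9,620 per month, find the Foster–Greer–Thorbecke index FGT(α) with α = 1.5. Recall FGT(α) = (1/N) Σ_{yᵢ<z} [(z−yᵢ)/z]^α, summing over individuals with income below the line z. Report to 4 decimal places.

Below the line: 33×₹4,520, 18×₹6,180, 3×₹8,260 (q = 54 of N = 73).
Gap ratios (z−y)/z: (9620−4520)/9620 = 0.5301 (×33); (9620−6180)/9620 = 0.3576 (×18); (9620−8260)/9620 = 0.1414 (×3).
Raised to α = 1.5: 0.38600 (×33); 0.21383 (×18); 0.05316 (×3).
Sum = 16.746619; FGT(1.5) = 16.746619 / 73 = 0.2294.

0.2294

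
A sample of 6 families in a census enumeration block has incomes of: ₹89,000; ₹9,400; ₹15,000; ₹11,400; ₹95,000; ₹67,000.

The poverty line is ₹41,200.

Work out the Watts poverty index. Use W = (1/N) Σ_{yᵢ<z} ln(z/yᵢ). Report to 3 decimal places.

Poor units: ₹9,400, ₹11,400, ₹15,000 (q = 3 of N = 6).
Log gaps: ln(41200/9400) = 1.4777; ln(41200/11400) = 1.2848; ln(41200/15000) = 1.0104.
W = 3.772942 / 6 = 0.629.

0.629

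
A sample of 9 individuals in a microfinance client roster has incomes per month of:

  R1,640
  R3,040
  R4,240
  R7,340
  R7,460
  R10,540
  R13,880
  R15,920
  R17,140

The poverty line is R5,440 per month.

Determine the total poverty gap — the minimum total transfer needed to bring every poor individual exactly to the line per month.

R7,400

Below the line: R1,640, R3,040, R4,240 (q = 3 of N = 9).
Individual gaps: 5440−1640 = 3800; 5440−3040 = 2400; 5440−4240 = 1200.
Aggregate gap = R7,400.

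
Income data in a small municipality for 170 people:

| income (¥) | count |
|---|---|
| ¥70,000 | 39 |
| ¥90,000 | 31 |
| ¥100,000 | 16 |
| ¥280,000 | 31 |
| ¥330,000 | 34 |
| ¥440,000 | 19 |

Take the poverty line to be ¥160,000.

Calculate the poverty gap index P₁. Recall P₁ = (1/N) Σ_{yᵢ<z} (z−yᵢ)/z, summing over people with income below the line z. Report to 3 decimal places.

Incomes under z: 39×¥70,000, 31×¥90,000, 16×¥100,000 (q = 86 of N = 170).
Gap ratios (z−y)/z: (160000−70000)/160000 = 0.5625 (×39); (160000−90000)/160000 = 0.4375 (×31); (160000−100000)/160000 = 0.3750 (×16).
Sum of shortfalls = 41.500000; P₁ averages over all N: 41.500000 / 170 = 0.244.

0.244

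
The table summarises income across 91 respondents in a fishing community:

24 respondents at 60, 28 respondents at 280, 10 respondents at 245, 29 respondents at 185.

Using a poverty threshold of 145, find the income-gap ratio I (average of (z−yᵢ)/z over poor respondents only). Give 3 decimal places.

0.586

Incomes under z: 24×60 (q = 24 of N = 91).
Relative gaps: 0.5862 (×24); sum = 14.068966.
The income-gap ratio divides by q (the poor only): 14.068966 / 24 = 0.586.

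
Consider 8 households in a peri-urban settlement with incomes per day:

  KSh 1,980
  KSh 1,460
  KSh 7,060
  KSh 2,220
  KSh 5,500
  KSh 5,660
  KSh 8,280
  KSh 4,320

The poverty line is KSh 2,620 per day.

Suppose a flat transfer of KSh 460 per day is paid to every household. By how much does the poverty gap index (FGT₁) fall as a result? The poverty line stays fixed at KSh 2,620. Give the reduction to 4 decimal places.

0.0630

Before: below the line — KSh 1,460, KSh 1,980, KSh 2,220; poverty gap index (FGT₁) = 0.104962.
After the KSh 460 transfer: below the line — KSh 1,920, KSh 2,440; poverty gap index (FGT₁) = 0.041985.
Reduction = 0.104962 − 0.041985 = 0.0630.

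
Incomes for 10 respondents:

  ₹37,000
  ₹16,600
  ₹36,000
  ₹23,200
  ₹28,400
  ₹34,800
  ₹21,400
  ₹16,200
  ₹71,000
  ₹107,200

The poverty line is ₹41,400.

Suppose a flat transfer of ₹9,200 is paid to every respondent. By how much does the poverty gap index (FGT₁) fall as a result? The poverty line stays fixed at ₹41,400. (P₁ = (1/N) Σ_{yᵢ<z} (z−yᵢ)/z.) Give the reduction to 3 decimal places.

0.151

Before: below the line — ₹16,200, ₹16,600, ₹21,400, ₹23,200, ₹28,400, ₹34,800, ₹36,000, ₹37,000; poverty gap index (FGT₁) = 0.28406.
After the ₹9,200 transfer: below the line — ₹25,400, ₹25,800, ₹30,600, ₹32,400, ₹37,600; poverty gap index (FGT₁) = 0.13333.
Reduction = 0.28406 − 0.13333 = 0.151.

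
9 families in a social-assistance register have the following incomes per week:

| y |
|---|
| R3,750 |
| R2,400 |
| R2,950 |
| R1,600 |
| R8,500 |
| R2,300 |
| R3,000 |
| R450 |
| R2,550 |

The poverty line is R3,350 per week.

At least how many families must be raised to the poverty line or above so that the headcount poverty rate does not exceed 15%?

Currently q = 7 of N = 9 are below the line (H = 0.778).
A headcount ratio of at most 15% allows at most ⌊0.15 × 9⌋ = 1 poor families.
So at least 7 − 1 = 6 must be lifted.

6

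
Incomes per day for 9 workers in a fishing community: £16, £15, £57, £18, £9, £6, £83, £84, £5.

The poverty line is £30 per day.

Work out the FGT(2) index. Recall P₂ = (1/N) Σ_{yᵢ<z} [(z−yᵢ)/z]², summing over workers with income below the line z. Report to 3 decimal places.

Poor units: £5, £6, £9, £15, £16, £18 (q = 6 of N = 9).
Shortfall ratios: (30−5)/30 = 0.8333; (30−6)/30 = 0.8000; (30−9)/30 = 0.7000; (30−15)/30 = 0.5000; (30−16)/30 = 0.4667; (30−18)/30 = 0.4000.
Squared: 0.6944; 0.6400; 0.4900; 0.2500; 0.2178; 0.1600.
Sum = 2.452222; P₂ = 2.452222 / 9 = 0.272.

0.272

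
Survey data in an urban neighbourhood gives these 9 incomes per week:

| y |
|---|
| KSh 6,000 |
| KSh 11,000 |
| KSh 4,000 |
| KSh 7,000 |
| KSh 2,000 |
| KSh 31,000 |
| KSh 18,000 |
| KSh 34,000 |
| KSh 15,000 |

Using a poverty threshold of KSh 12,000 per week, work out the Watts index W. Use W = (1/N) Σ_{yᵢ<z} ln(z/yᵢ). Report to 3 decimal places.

Below z: KSh 2,000, KSh 4,000, KSh 6,000, KSh 7,000, KSh 11,000 (q = 5 of N = 9).
ln(z/y) terms: ln(12000/2000) = 1.7918; ln(12000/4000) = 1.0986; ln(12000/6000) = 0.6931; ln(12000/7000) = 0.5390; ln(12000/11000) = 0.0870.
W = 4.209527 / 9 = 0.468.

0.468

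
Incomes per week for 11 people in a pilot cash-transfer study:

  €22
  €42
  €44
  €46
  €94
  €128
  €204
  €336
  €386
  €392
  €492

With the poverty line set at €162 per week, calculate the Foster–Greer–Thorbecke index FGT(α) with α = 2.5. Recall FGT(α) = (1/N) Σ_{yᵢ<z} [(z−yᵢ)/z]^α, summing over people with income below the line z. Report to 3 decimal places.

0.199

Incomes under z: €22, €42, €44, €46, €94, €128 (q = 6 of N = 11).
Normalized shortfalls: (162−22)/162 = 0.8642; (162−42)/162 = 0.7407; (162−44)/162 = 0.7284; (162−46)/162 = 0.7160; (162−94)/162 = 0.4198; (162−128)/162 = 0.2099.
Raised to α = 2.5: 0.69428; 0.47224; 0.45281; 0.43387; 0.11415; 0.02018.
Sum = 2.187531; FGT(2.5) = 2.187531 / 11 = 0.199.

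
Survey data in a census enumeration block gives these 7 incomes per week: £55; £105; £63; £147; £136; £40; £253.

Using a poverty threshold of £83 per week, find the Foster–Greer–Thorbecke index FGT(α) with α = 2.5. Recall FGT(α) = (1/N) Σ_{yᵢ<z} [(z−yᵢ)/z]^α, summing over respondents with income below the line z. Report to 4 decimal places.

Below the line: £40, £55, £63 (q = 3 of N = 7).
Shortfall ratios: (83−40)/83 = 0.5181; (83−55)/83 = 0.3373; (83−63)/83 = 0.2410.
Raised to α = 2.5: 0.19319; 0.06610; 0.02850.
Sum = 0.287788; FGT(2.5) = 0.287788 / 7 = 0.0411.

0.0411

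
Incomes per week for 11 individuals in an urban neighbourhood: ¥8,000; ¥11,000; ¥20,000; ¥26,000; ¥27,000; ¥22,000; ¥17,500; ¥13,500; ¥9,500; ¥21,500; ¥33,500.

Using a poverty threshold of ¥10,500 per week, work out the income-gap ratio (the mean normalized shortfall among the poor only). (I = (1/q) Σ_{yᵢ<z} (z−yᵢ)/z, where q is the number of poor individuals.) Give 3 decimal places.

Incomes under z: ¥8,000, ¥9,500 (q = 2 of N = 11).
Shortfall ratios (z−y)/z: 0.2381, 0.0952; sum = 0.333333.
I averages over the q = 2 poor units only: 0.333333 / 2 = 0.167.

0.167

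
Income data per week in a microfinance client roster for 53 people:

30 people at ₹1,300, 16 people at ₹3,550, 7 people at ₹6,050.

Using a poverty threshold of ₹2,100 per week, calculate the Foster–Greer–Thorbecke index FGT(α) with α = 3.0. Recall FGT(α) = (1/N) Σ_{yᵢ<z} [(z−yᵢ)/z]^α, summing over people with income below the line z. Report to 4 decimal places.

Below the line: 30×₹1,300 (q = 30 of N = 53).
Gap ratios (z−y)/z: (2100−1300)/2100 = 0.3810 (×30).
Raised to α = 3.0: 0.05529 (×30).
Sum = 1.658568; FGT(3.0) = 1.658568 / 53 = 0.0313.

0.0313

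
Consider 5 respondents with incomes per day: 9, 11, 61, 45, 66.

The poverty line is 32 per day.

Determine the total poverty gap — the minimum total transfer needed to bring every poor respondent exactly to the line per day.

44

Below the line: 9, 11 (q = 2 of N = 5).
Individual gaps: 32−9 = 23; 32−11 = 21.
Aggregate gap = 44.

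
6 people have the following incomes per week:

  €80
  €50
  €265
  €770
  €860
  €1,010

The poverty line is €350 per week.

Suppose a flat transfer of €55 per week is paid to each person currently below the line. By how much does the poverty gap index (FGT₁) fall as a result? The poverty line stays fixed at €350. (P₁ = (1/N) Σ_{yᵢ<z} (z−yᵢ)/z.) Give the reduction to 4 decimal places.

Before: below the line — €50, €80, €265; poverty gap index (FGT₁) = 0.311905.
After the €55 transfer: below the line — €105, €135, €320; poverty gap index (FGT₁) = 0.233333.
Reduction = 0.311905 − 0.233333 = 0.0786.

0.0786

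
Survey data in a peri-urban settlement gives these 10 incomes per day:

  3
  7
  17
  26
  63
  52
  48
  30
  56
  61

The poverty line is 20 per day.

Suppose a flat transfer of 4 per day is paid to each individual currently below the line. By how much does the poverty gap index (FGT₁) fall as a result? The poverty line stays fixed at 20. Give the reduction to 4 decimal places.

Before: below the line — 3, 7, 17; poverty gap index (FGT₁) = 0.165000.
After the 4 transfer: below the line — 7, 11; poverty gap index (FGT₁) = 0.110000.
Reduction = 0.165000 − 0.110000 = 0.0550.

0.0550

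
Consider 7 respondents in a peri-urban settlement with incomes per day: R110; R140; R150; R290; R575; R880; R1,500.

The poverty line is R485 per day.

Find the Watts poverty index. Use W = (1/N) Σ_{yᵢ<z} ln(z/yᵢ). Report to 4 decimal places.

Poor units: R110, R140, R150, R290 (q = 4 of N = 7).
Log shortfalls: ln(485/110) = 1.4837; ln(485/140) = 1.2425; ln(485/150) = 1.1735; ln(485/290) = 0.5143.
W = 4.413957 / 7 = 0.6306.

0.6306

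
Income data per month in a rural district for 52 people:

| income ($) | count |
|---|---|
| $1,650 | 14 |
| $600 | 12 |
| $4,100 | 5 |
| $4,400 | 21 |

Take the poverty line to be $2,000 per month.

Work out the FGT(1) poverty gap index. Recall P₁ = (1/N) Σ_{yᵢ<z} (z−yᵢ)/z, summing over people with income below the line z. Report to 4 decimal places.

Below the line: 12×$600, 14×$1,650 (q = 26 of N = 52).
Shortfall ratios: (2000−600)/2000 = 0.7000 (×12); (2000−1650)/2000 = 0.1750 (×14).
Sum of shortfalls = 10.850000; P₁ averages over all N: 10.850000 / 52 = 0.2087.

0.2087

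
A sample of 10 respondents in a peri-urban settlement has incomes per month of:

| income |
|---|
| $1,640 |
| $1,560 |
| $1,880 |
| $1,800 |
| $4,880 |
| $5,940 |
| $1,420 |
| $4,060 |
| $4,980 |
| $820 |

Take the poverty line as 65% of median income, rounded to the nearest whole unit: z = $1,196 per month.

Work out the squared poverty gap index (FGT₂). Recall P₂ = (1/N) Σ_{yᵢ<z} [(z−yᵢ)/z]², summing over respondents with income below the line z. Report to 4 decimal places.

Poor units: $820 (q = 1 of N = 10).
Normalized shortfalls: (1196−820)/1196 = 0.3144.
Squared: 0.0988.
Sum = 0.098836; P₂ = 0.098836 / 10 = 0.0099.

0.0099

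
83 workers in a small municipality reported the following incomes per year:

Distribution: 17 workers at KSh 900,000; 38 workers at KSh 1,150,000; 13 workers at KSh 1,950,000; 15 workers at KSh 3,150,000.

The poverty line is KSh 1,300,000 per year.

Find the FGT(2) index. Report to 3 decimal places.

0.025

Incomes under z: 17×KSh 900,000, 38×KSh 1,150,000 (q = 55 of N = 83).
Relative gaps: (1300000−900000)/1300000 = 0.3077 (×17); (1300000−1150000)/1300000 = 0.1154 (×38).
Squared: 0.0947 (×17); 0.0133 (×38).
Sum = 2.115385; P₂ = 2.115385 / 83 = 0.025.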